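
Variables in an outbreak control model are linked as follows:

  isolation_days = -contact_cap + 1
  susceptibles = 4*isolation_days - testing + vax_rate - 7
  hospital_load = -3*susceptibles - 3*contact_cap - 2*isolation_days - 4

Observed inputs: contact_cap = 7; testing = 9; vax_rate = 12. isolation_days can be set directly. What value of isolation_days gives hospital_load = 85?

isolation_days = -7

Intervening on isolation_days fixes its value directly, overriding its dependence on contact_cap.
Substituting into the susceptibles equation gives susceptibles = 4*isolation_days - 4.
So hospital_load = -14*isolation_days - 13.
Solve -14*isolation_days - 13 = 85: isolation_days = (85 + 13) / -14 = -7.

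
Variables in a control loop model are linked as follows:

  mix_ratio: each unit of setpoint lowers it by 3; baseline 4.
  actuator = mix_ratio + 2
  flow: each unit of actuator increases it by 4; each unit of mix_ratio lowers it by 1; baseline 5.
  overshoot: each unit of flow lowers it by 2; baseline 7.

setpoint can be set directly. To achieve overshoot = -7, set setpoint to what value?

setpoint = 2

Substituting into the actuator equation gives actuator = -3*setpoint + 6.
This gives flow = -9*setpoint + 25.
Substituting into the overshoot equation gives overshoot = 18*setpoint - 43.
Solve 18*setpoint - 43 = -7: setpoint = (-7 + 43) / 18 = 2.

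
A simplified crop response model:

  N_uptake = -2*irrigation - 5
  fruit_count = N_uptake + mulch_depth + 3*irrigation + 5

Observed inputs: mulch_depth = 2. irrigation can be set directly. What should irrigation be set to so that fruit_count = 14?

irrigation = 12

Substituting into the fruit_count equation gives fruit_count = irrigation + 2.
Solve irrigation + 2 = 14: irrigation = (14 - 2) / 1 = 12.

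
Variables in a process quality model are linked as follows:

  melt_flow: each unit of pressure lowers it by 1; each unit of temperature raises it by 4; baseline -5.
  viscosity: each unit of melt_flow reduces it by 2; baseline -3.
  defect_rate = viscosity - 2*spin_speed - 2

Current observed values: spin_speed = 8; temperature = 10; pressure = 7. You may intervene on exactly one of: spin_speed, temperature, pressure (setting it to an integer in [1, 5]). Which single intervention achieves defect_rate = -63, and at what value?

Intervening on spin_speed: with other inputs at their observed values, defect_rate = -2*spin_speed - 61. Solving for -63 gives spin_speed = 1, within [1, 5].
Intervening on temperature: defect_rate = -8*temperature + 3. Reaching -63 requires temperature = 33/4, not an integer.
Intervening on pressure: defect_rate = 2*pressure - 91. Reaching -63 requires pressure = 14, outside [1, 5].

set spin_speed = 1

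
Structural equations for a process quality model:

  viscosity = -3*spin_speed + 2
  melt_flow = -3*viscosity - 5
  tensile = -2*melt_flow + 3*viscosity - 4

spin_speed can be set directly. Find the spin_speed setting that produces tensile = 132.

spin_speed = -4

Substituting into the melt_flow equation gives melt_flow = 9*spin_speed - 11.
Substituting into the tensile equation gives tensile = -27*spin_speed + 24.
Solve -27*spin_speed + 24 = 132: spin_speed = (132 - 24) / -27 = -4.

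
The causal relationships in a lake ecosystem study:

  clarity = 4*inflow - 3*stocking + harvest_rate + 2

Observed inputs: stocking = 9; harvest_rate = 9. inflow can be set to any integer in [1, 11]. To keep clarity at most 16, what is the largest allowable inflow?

inflow = 8

Substituting into the clarity equation gives clarity = 4*inflow - 16.
Require 4*inflow - 16 ≤ 16, so inflow ≤ 8.
The largest integer in [1, 11] satisfying this is 8.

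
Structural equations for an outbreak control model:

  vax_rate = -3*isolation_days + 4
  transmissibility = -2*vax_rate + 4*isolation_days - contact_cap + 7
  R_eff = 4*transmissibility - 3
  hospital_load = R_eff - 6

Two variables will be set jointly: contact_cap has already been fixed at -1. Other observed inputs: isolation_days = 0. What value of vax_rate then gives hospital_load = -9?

With contact_cap held at -1:
Intervening on vax_rate fixes its value directly, overriding its dependence on isolation_days.
Substituting into the transmissibility equation gives transmissibility = -2*vax_rate + 8.
R_eff becomes -8*vax_rate + 29.
Substituting into the hospital_load equation gives hospital_load = -8*vax_rate + 23.
Solve -8*vax_rate + 23 = -9: vax_rate = (-9 - 23) / -8 = 4.

vax_rate = 4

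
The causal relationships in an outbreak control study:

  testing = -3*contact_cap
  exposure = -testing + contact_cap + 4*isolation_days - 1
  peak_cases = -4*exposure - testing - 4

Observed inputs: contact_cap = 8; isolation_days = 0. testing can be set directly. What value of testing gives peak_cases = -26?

testing = 2

Intervening on testing fixes its value directly, overriding its dependence on contact_cap.
Substituting into the exposure equation gives exposure = -testing + 7.
So peak_cases = 3*testing - 32.
Solve 3*testing - 32 = -26: testing = (-26 + 32) / 3 = 2.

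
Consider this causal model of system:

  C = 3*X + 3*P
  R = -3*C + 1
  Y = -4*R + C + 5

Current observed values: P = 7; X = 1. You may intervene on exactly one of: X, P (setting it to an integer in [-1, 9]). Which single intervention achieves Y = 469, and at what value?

set X = 5

Intervening on X: with other inputs at their observed values, Y = 39*X + 274. Solving for 469 gives X = 5, within [-1, 9].
Intervening on P: Y = 39*P + 40. Reaching 469 requires P = 11, outside [-1, 9].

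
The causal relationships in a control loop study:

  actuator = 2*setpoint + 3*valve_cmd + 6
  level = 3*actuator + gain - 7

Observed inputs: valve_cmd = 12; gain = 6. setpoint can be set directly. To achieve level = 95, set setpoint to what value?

setpoint = -5

Substituting into the actuator equation gives actuator = 2*setpoint + 42.
Substituting into the level equation gives level = 6*setpoint + 125.
Solve 6*setpoint + 125 = 95: setpoint = (95 - 125) / 6 = -5.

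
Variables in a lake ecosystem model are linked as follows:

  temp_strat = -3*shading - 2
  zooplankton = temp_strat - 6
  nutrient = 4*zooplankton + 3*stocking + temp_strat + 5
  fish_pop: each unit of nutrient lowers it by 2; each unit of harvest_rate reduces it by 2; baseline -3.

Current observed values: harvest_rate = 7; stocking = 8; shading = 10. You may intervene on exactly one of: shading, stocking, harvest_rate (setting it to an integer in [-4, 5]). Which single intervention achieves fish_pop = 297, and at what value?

set harvest_rate = 5

Intervening on shading: fish_pop = 30*shading - 7. Reaching 297 requires shading = 152/15, not an integer.
Intervening on stocking: fish_pop = -6*stocking + 341. Reaching 297 requires stocking = 22/3, not an integer.
Intervening on harvest_rate: with other inputs at their observed values, fish_pop = -2*harvest_rate + 307. Solving for 297 gives harvest_rate = 5, within [-4, 5].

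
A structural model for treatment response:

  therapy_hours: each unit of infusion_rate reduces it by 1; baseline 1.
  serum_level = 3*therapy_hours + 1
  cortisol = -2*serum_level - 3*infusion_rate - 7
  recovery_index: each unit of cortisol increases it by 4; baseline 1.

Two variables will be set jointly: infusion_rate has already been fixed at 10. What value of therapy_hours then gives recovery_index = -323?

With infusion_rate held at 10:
Intervening on therapy_hours fixes its value directly, overriding its dependence on infusion_rate.
Substituting into the cortisol equation gives cortisol = -6*therapy_hours - 39.
Substituting into the recovery_index equation gives recovery_index = -24*therapy_hours - 155.
Solve -24*therapy_hours - 155 = -323: therapy_hours = (-323 + 155) / -24 = 7.

therapy_hours = 7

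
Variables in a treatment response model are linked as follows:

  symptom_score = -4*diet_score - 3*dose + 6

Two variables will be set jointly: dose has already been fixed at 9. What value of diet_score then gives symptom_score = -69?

With dose held at 9:
Substituting into the symptom_score equation gives symptom_score = -4*diet_score - 21.
Solve -4*diet_score - 21 = -69: diet_score = (-69 + 21) / -4 = 12.

diet_score = 12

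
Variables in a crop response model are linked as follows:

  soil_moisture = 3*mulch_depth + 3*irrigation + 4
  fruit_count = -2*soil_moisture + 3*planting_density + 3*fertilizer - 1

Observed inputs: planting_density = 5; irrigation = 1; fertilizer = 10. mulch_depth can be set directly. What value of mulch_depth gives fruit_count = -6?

Substituting into the soil_moisture equation gives soil_moisture = 3*mulch_depth + 7.
fruit_count becomes -6*mulch_depth + 30.
Solve -6*mulch_depth + 30 = -6: mulch_depth = (-6 - 30) / -6 = 6.

mulch_depth = 6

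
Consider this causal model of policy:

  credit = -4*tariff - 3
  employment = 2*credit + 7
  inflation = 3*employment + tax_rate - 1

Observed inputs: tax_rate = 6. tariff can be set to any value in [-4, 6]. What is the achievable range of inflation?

Substituting into the employment equation gives employment = -8*tariff + 1.
This gives inflation = -24*tariff + 8.
Linear in tariff, so extremes are at the endpoints: tariff = -4 gives inflation = 104; tariff = 6 gives inflation = -136.

-136 to 104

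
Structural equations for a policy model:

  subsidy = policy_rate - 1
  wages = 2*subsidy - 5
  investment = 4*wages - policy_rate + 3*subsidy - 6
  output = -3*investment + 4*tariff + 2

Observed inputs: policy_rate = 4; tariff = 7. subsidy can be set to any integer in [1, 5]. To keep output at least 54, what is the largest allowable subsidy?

Intervening on subsidy fixes its value directly, overriding its dependence on policy_rate.
Substituting into the investment equation gives investment = 11*subsidy - 30.
Substituting into the output equation gives output = -33*subsidy + 120.
Require -33*subsidy + 120 ≥ 54, so subsidy ≤ 2.
The largest integer in [1, 5] satisfying this is 2.

subsidy = 2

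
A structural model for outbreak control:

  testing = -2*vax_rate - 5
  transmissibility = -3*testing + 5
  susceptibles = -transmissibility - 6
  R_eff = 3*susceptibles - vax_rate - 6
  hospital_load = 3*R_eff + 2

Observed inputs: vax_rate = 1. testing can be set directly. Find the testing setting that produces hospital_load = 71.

testing = 7

Intervening on testing fixes its value directly, overriding its dependence on vax_rate.
Substituting into the susceptibles equation gives susceptibles = 3*testing - 11.
Substituting into the R_eff equation gives R_eff = 9*testing - 40.
hospital_load becomes 27*testing - 118.
Solve 27*testing - 118 = 71: testing = (71 + 118) / 27 = 7.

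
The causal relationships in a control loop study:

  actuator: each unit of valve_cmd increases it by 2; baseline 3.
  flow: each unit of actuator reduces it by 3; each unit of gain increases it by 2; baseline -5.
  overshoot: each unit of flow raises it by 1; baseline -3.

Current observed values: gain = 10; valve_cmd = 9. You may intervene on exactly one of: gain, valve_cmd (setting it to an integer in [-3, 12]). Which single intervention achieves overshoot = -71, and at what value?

Intervening on gain: with other inputs at their observed values, overshoot = 2*gain - 71. Solving for -71 gives gain = 0, within [-3, 12].
Intervening on valve_cmd: overshoot = -6*valve_cmd + 3. Reaching -71 requires valve_cmd = 37/3, not an integer.

set gain = 0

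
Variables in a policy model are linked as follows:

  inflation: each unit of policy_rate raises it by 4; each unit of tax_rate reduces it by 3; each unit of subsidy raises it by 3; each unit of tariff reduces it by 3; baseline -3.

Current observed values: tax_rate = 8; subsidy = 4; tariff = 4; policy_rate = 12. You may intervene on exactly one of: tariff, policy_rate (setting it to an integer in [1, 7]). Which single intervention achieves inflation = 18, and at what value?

Intervening on tariff: with other inputs at their observed values, inflation = -3*tariff + 33. Solving for 18 gives tariff = 5, within [1, 7].
Intervening on policy_rate: inflation = 4*policy_rate - 27. Reaching 18 requires policy_rate = 45/4, not an integer.

set tariff = 5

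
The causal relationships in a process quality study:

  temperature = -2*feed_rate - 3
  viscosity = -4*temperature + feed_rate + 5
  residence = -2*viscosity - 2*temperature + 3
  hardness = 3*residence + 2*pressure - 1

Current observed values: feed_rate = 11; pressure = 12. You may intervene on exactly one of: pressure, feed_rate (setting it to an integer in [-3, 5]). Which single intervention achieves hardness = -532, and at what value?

set pressure = 3

Intervening on pressure: with other inputs at their observed values, hardness = 2*pressure - 538. Solving for -532 gives pressure = 3, within [-3, 5].
Intervening on feed_rate: hardness = -42*feed_rate - 52. Reaching -532 requires feed_rate = 80/7, not an integer.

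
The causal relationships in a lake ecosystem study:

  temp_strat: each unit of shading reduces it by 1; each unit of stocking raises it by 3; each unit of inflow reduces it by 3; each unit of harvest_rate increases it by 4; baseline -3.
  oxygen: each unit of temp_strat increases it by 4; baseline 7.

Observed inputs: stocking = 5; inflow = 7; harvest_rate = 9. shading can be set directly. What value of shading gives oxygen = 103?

shading = 3

Substituting into the temp_strat equation gives temp_strat = -shading + 27.
So oxygen = -4*shading + 115.
Solve -4*shading + 115 = 103: shading = (103 - 115) / -4 = 3.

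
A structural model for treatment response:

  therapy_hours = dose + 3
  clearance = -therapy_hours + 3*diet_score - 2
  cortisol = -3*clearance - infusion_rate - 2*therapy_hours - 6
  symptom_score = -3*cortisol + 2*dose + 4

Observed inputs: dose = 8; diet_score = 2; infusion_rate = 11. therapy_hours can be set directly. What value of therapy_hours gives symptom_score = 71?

Intervening on therapy_hours fixes its value directly, overriding its dependence on dose.
Substituting into the clearance equation gives clearance = -therapy_hours + 4.
Substituting into the cortisol equation gives cortisol = therapy_hours - 29.
symptom_score becomes -3*therapy_hours + 107.
Solve -3*therapy_hours + 107 = 71: therapy_hours = (71 - 107) / -3 = 12.

therapy_hours = 12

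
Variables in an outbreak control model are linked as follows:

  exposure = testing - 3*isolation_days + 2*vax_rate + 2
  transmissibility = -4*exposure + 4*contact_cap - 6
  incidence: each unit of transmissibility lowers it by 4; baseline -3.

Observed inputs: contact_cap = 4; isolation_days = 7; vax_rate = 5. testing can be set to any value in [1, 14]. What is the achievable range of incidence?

-171 to 37

Substituting into the exposure equation gives exposure = testing - 9.
So transmissibility = -4*testing + 46.
Substituting into the incidence equation gives incidence = 16*testing - 187.
Linear in testing, so extremes are at the endpoints: testing = 1 gives incidence = -171; testing = 14 gives incidence = 37.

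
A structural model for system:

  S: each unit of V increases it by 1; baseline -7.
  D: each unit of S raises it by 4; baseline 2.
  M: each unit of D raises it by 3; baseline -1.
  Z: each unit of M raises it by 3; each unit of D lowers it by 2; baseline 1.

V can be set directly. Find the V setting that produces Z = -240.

V = -2

Substituting into the D equation gives D = 4*V - 26.
M becomes 12*V - 79.
Substituting into the Z equation gives Z = 28*V - 184.
Solve 28*V - 184 = -240: V = (-240 + 184) / 28 = -2.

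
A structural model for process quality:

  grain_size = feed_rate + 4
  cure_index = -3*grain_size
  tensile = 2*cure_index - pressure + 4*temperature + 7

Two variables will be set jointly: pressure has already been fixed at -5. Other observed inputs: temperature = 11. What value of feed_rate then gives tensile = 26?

feed_rate = 1

With pressure held at -5:
Substituting into the cure_index equation gives cure_index = -3*feed_rate - 12.
This gives tensile = -6*feed_rate + 32.
Solve -6*feed_rate + 32 = 26: feed_rate = (26 - 32) / -6 = 1.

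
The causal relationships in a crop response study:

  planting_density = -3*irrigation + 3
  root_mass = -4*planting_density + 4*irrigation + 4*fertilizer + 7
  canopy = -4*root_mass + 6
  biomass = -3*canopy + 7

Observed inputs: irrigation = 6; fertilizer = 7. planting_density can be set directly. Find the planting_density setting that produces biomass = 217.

planting_density = 10

Intervening on planting_density fixes its value directly, overriding its dependence on irrigation.
Substituting into the root_mass equation gives root_mass = -4*planting_density + 59.
So canopy = 16*planting_density - 230.
This gives biomass = -48*planting_density + 697.
Solve -48*planting_density + 697 = 217: planting_density = (217 - 697) / -48 = 10.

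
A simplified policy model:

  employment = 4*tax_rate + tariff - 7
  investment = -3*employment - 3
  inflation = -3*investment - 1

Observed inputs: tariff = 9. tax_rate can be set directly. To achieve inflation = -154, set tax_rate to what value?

Substituting into the employment equation gives employment = 4*tax_rate + 2.
investment becomes -12*tax_rate - 9.
Substituting into the inflation equation gives inflation = 36*tax_rate + 26.
Solve 36*tax_rate + 26 = -154: tax_rate = (-154 - 26) / 36 = -5.

tax_rate = -5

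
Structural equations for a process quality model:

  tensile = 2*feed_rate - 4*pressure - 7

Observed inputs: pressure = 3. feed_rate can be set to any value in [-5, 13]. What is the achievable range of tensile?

-29 to 7

Substituting into the tensile equation gives tensile = 2*feed_rate - 19.
Linear in feed_rate, so extremes are at the endpoints: feed_rate = -5 gives tensile = -29; feed_rate = 13 gives tensile = 7.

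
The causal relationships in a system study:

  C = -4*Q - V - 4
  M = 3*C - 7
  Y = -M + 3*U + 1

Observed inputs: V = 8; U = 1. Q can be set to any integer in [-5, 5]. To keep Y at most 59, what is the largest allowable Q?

Q = 1

Substituting into the C equation gives C = -4*Q - 12.
So M = -12*Q - 43.
Substituting into the Y equation gives Y = 12*Q + 47.
Require 12*Q + 47 ≤ 59, so Q ≤ 1.
The largest integer in [-5, 5] satisfying this is 1.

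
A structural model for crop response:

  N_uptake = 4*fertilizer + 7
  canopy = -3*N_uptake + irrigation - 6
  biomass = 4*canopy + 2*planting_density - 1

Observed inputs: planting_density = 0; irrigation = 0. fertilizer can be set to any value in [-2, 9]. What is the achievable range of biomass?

Substituting into the canopy equation gives canopy = -12*fertilizer - 27.
Substituting into the biomass equation gives biomass = -48*fertilizer - 109.
Linear in fertilizer, so extremes are at the endpoints: fertilizer = -2 gives biomass = -13; fertilizer = 9 gives biomass = -541.

-541 to -13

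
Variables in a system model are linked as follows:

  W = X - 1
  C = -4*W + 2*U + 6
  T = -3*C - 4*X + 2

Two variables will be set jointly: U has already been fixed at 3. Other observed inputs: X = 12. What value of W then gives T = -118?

With U held at 3:
Intervening on W fixes its value directly, overriding its dependence on X.
Substituting into the C equation gives C = -4*W + 12.
Substituting into the T equation gives T = 12*W - 82.
Solve 12*W - 82 = -118: W = (-118 + 82) / 12 = -3.

W = -3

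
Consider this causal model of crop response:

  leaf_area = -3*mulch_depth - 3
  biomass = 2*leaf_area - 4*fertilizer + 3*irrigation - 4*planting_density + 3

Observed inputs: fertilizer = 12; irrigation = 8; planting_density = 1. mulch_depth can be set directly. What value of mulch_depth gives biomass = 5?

mulch_depth = -6

Substituting into the biomass equation gives biomass = -6*mulch_depth - 31.
Solve -6*mulch_depth - 31 = 5: mulch_depth = (5 + 31) / -6 = -6.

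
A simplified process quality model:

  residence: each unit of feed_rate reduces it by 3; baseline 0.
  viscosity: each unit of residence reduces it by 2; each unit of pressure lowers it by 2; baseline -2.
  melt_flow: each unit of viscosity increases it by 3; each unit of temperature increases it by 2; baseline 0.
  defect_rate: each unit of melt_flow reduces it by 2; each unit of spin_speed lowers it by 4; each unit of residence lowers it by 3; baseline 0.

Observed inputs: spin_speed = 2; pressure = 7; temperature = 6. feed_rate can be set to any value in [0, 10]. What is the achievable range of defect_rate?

-206 to 64

Substituting into the viscosity equation gives viscosity = 6*feed_rate - 16.
Substituting into the melt_flow equation gives melt_flow = 18*feed_rate - 36.
So defect_rate = -27*feed_rate + 64.
Linear in feed_rate, so extremes are at the endpoints: feed_rate = 0 gives defect_rate = 64; feed_rate = 10 gives defect_rate = -206.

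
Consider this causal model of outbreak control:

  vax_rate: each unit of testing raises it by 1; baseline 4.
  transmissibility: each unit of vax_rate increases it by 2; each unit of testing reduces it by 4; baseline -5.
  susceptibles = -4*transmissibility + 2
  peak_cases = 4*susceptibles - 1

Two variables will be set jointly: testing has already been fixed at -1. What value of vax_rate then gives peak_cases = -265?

vax_rate = 9

With testing held at -1:
Intervening on vax_rate fixes its value directly, overriding its dependence on testing.
Substituting into the transmissibility equation gives transmissibility = 2*vax_rate - 1.
This gives susceptibles = -8*vax_rate + 6.
This gives peak_cases = -32*vax_rate + 23.
Solve -32*vax_rate + 23 = -265: vax_rate = (-265 - 23) / -32 = 9.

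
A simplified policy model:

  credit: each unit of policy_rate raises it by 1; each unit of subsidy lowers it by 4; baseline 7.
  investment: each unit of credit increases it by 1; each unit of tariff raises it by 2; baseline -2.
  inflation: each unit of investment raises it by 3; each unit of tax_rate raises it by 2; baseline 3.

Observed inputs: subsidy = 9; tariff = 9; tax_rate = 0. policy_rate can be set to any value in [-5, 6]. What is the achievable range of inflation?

-51 to -18

Substituting into the credit equation gives credit = policy_rate - 29.
Substituting into the investment equation gives investment = policy_rate - 13.
Substituting into the inflation equation gives inflation = 3*policy_rate - 36.
Linear in policy_rate, so extremes are at the endpoints: policy_rate = -5 gives inflation = -51; policy_rate = 6 gives inflation = -18.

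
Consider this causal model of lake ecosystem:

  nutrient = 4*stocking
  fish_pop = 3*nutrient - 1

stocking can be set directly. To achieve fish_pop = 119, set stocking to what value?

stocking = 10

Substituting into the fish_pop equation gives fish_pop = 12*stocking - 1.
Solve 12*stocking - 1 = 119: stocking = (119 + 1) / 12 = 10.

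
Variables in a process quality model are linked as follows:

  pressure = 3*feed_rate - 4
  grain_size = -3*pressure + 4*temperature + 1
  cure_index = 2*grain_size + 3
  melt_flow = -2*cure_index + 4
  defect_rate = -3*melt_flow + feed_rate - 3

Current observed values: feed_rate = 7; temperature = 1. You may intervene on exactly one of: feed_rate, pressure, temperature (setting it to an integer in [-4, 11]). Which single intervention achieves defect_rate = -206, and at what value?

Intervening on feed_rate: defect_rate = -107*feed_rate + 207. Reaching -206 requires feed_rate = 413/107, not an integer.
Intervening on pressure: defect_rate = -36*pressure + 70. Reaching -206 requires pressure = 23/3, not an integer.
Intervening on temperature: with other inputs at their observed values, defect_rate = 48*temperature - 590. Solving for -206 gives temperature = 8, within [-4, 11].

set temperature = 8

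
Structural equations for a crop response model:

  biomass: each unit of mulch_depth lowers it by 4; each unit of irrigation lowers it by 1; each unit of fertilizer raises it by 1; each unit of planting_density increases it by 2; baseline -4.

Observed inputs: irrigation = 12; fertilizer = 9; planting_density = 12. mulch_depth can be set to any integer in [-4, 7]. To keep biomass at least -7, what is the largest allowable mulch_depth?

Substituting into the biomass equation gives biomass = -4*mulch_depth + 17.
Require -4*mulch_depth + 17 ≥ -7, so mulch_depth ≤ 6.
The largest integer in [-4, 7] satisfying this is 6.

mulch_depth = 6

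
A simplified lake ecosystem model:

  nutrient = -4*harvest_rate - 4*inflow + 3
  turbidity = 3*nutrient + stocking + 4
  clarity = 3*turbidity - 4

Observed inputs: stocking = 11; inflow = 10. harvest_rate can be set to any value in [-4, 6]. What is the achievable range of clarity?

Substituting into the nutrient equation gives nutrient = -4*harvest_rate - 37.
Substituting into the turbidity equation gives turbidity = -12*harvest_rate - 96.
Substituting into the clarity equation gives clarity = -36*harvest_rate - 292.
Linear in harvest_rate, so extremes are at the endpoints: harvest_rate = -4 gives clarity = -148; harvest_rate = 6 gives clarity = -508.

-508 to -148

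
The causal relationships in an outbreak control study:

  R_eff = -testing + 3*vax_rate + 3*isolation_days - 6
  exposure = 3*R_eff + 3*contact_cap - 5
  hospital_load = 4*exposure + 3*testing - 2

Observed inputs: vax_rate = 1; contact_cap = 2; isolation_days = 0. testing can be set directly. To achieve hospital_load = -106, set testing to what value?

testing = 8

Substituting into the R_eff equation gives R_eff = -testing - 3.
exposure becomes -3*testing - 8.
Substituting into the hospital_load equation gives hospital_load = -9*testing - 34.
Solve -9*testing - 34 = -106: testing = (-106 + 34) / -9 = 8.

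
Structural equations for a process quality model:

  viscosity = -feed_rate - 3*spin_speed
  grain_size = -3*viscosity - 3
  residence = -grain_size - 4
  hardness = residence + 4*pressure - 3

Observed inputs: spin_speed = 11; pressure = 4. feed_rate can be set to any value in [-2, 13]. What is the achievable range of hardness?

Substituting into the viscosity equation gives viscosity = -feed_rate - 33.
So grain_size = 3*feed_rate + 96.
Substituting into the residence equation gives residence = -3*feed_rate - 100.
Substituting into the hardness equation gives hardness = -3*feed_rate - 87.
Linear in feed_rate, so extremes are at the endpoints: feed_rate = -2 gives hardness = -81; feed_rate = 13 gives hardness = -126.

-126 to -81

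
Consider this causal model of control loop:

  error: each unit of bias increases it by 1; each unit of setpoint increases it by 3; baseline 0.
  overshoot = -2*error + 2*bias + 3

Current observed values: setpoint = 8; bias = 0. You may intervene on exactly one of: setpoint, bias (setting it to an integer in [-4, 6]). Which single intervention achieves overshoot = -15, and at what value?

Intervening on setpoint: with other inputs at their observed values, overshoot = -6*setpoint + 3. Solving for -15 gives setpoint = 3, within [-4, 6].
Intervening on bias: the paths from bias to overshoot cancel (net effect zero), leaving overshoot = -45; -15 is unreachable this way.

set setpoint = 3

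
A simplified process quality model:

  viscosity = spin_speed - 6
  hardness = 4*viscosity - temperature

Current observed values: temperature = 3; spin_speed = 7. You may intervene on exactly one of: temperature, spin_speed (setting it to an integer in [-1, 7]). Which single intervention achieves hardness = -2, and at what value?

set temperature = 6

Intervening on temperature: with other inputs at their observed values, hardness = -temperature + 4. Solving for -2 gives temperature = 6, within [-1, 7].
Intervening on spin_speed: hardness = 4*spin_speed - 27. Reaching -2 requires spin_speed = 25/4, not an integer.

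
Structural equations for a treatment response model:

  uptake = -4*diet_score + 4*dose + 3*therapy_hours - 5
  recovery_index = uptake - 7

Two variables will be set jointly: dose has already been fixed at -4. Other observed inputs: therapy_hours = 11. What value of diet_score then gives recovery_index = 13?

diet_score = -2

With dose held at -4:
Substituting into the uptake equation gives uptake = -4*diet_score + 12.
recovery_index becomes -4*diet_score + 5.
Solve -4*diet_score + 5 = 13: diet_score = (13 - 5) / -4 = -2.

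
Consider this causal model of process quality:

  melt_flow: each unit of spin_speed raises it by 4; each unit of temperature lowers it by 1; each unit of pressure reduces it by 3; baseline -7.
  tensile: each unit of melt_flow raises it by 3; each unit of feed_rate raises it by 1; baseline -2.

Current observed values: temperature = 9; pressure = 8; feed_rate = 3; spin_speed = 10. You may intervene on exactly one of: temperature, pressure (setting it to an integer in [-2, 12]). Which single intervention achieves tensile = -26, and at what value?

Intervening on temperature: tensile = -3*temperature + 28. Reaching -26 requires temperature = 18, outside [-2, 12].
Intervening on pressure: with other inputs at their observed values, tensile = -9*pressure + 73. Solving for -26 gives pressure = 11, within [-2, 12].

set pressure = 11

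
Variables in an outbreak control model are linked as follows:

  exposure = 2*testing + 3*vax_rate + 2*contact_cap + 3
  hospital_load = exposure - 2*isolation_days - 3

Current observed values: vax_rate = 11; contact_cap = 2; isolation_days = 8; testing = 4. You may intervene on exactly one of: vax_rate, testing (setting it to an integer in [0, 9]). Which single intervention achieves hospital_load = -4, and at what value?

Intervening on vax_rate: with other inputs at their observed values, hospital_load = 3*vax_rate - 4. Solving for -4 gives vax_rate = 0, within [0, 9].
Intervening on testing: hospital_load = 2*testing + 21. Reaching -4 requires testing = -25/2, not an integer.

set vax_rate = 0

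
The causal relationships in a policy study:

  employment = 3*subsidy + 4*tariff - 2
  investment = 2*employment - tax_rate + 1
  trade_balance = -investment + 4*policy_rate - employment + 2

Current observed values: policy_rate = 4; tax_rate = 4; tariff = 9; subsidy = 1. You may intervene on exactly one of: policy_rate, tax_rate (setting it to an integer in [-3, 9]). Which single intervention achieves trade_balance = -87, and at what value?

Intervening on policy_rate: trade_balance = 4*policy_rate - 106. Reaching -87 requires policy_rate = 19/4, not an integer.
Intervening on tax_rate: with other inputs at their observed values, trade_balance = tax_rate - 94. Solving for -87 gives tax_rate = 7, within [-3, 9].

set tax_rate = 7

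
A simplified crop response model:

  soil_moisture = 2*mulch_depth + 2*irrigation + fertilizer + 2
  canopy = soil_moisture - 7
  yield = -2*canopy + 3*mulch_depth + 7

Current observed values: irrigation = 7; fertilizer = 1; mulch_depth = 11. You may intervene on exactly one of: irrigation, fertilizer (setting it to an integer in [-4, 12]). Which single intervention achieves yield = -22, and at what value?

Intervening on irrigation: yield = -4*irrigation + 4. Reaching -22 requires irrigation = 13/2, not an integer.
Intervening on fertilizer: with other inputs at their observed values, yield = -2*fertilizer - 22. Solving for -22 gives fertilizer = 0, within [-4, 12].

set fertilizer = 0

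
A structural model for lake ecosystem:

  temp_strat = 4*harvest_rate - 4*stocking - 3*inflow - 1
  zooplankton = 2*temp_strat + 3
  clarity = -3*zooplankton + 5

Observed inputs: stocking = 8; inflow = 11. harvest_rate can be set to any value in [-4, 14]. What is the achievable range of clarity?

56 to 488

Substituting into the temp_strat equation gives temp_strat = 4*harvest_rate - 66.
Substituting into the zooplankton equation gives zooplankton = 8*harvest_rate - 129.
Substituting into the clarity equation gives clarity = -24*harvest_rate + 392.
Linear in harvest_rate, so extremes are at the endpoints: harvest_rate = -4 gives clarity = 488; harvest_rate = 14 gives clarity = 56.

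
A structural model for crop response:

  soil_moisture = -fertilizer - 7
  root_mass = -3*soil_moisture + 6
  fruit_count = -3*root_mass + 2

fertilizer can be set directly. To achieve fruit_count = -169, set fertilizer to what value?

fertilizer = 10

Substituting into the root_mass equation gives root_mass = 3*fertilizer + 27.
fruit_count becomes -9*fertilizer - 79.
Solve -9*fertilizer - 79 = -169: fertilizer = (-169 + 79) / -9 = 10.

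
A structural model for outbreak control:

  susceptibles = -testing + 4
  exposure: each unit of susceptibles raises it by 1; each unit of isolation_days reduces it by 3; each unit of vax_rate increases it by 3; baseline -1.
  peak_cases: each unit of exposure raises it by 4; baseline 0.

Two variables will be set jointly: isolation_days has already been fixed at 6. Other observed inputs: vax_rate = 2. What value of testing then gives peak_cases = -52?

testing = 4

With isolation_days held at 6:
Substituting into the exposure equation gives exposure = -testing - 9.
Substituting into the peak_cases equation gives peak_cases = -4*testing - 36.
Solve -4*testing - 36 = -52: testing = (-52 + 36) / -4 = 4.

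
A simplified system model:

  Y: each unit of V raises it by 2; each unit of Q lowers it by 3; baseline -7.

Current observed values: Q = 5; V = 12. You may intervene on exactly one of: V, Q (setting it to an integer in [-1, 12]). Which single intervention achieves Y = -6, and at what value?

Intervening on V: with other inputs at their observed values, Y = 2*V - 22. Solving for -6 gives V = 8, within [-1, 12].
Intervening on Q: Y = -3*Q + 17. Reaching -6 requires Q = 23/3, not an integer.

set V = 8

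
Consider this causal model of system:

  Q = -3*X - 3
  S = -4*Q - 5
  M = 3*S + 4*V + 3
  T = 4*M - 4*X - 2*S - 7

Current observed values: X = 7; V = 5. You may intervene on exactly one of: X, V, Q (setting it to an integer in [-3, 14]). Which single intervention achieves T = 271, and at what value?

Intervening on X: with other inputs at their observed values, T = 116*X + 155. Solving for 271 gives X = 1, within [-3, 14].
Intervening on V: T = 16*V + 887. Reaching 271 requires V = -77/2, not an integer.
Intervening on Q: T = -40*Q + 7. Reaching 271 requires Q = -33/5, not an integer.

set X = 1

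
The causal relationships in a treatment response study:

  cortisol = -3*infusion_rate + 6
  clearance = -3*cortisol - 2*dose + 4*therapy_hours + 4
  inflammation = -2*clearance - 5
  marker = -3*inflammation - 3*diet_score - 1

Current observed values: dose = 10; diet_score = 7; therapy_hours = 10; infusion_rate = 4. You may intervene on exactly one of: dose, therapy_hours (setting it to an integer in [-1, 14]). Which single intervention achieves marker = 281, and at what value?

set dose = 7

Intervening on dose: with other inputs at their observed values, marker = -12*dose + 365. Solving for 281 gives dose = 7, within [-1, 14].
Intervening on therapy_hours: marker = 24*therapy_hours + 5. Reaching 281 requires therapy_hours = 23/2, not an integer.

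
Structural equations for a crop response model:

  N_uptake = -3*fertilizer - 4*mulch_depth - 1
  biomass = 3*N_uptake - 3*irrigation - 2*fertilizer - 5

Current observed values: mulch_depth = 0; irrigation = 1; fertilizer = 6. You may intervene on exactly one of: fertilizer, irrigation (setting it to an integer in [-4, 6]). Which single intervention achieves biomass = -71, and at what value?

Intervening on fertilizer: biomass = -11*fertilizer - 11. Reaching -71 requires fertilizer = 60/11, not an integer.
Intervening on irrigation: with other inputs at their observed values, biomass = -3*irrigation - 74. Solving for -71 gives irrigation = -1, within [-4, 6].

set irrigation = -1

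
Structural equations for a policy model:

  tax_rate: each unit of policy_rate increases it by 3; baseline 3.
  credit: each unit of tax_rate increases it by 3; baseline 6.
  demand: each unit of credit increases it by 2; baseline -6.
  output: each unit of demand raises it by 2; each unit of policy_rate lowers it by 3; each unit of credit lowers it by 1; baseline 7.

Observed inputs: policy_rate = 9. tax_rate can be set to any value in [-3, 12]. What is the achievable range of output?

-41 to 94

Intervening on tax_rate fixes its value directly, overriding its dependence on policy_rate.
Substituting into the demand equation gives demand = 6*tax_rate + 6.
Substituting into the output equation gives output = 9*tax_rate - 14.
Linear in tax_rate, so extremes are at the endpoints: tax_rate = -3 gives output = -41; tax_rate = 12 gives output = 94.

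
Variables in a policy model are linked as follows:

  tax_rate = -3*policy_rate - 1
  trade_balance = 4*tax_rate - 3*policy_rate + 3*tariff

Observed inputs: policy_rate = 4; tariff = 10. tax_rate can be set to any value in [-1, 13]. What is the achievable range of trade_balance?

14 to 70

Intervening on tax_rate fixes its value directly, overriding its dependence on policy_rate.
Substituting into the trade_balance equation gives trade_balance = 4*tax_rate + 18.
Linear in tax_rate, so extremes are at the endpoints: tax_rate = -1 gives trade_balance = 14; tax_rate = 13 gives trade_balance = 70.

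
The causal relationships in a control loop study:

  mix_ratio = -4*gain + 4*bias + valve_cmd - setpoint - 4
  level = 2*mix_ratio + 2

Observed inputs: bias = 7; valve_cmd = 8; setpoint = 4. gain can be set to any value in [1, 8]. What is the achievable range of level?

Substituting into the mix_ratio equation gives mix_ratio = -4*gain + 28.
Substituting into the level equation gives level = -8*gain + 58.
Linear in gain, so extremes are at the endpoints: gain = 1 gives level = 50; gain = 8 gives level = -6.

-6 to 50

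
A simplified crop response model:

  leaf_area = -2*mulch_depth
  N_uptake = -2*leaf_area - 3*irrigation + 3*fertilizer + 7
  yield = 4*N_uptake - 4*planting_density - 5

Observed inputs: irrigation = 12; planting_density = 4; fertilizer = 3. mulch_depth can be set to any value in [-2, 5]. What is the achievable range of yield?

Substituting into the N_uptake equation gives N_uptake = 4*mulch_depth - 20.
yield becomes 16*mulch_depth - 101.
Linear in mulch_depth, so extremes are at the endpoints: mulch_depth = -2 gives yield = -133; mulch_depth = 5 gives yield = -21.

-133 to -21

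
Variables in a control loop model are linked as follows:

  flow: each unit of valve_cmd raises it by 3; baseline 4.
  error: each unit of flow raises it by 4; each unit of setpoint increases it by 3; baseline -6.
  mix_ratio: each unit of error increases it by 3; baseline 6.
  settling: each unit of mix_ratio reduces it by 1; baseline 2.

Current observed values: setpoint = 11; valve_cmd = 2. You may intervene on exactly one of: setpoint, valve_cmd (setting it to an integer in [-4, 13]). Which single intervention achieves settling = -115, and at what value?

Intervening on setpoint: with other inputs at their observed values, settling = -9*setpoint - 106. Solving for -115 gives setpoint = 1, within [-4, 13].
Intervening on valve_cmd: settling = -36*valve_cmd - 133. Reaching -115 requires valve_cmd = -1/2, not an integer.

set setpoint = 1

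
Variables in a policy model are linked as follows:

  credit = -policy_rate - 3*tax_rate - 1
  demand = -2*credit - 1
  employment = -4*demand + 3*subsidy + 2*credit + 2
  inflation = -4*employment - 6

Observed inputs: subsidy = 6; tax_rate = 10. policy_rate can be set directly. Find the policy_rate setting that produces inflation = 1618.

Substituting into the credit equation gives credit = -policy_rate - 31.
Substituting into the demand equation gives demand = 2*policy_rate + 61.
employment becomes -10*policy_rate - 286.
Substituting into the inflation equation gives inflation = 40*policy_rate + 1138.
Solve 40*policy_rate + 1138 = 1618: policy_rate = (1618 - 1138) / 40 = 12.

policy_rate = 12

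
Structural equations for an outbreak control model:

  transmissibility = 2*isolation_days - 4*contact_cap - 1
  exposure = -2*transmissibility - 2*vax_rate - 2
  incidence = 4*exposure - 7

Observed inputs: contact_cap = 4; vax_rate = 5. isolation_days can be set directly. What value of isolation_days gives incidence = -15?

Substituting into the transmissibility equation gives transmissibility = 2*isolation_days - 17.
Substituting into the exposure equation gives exposure = -4*isolation_days + 22.
Substituting into the incidence equation gives incidence = -16*isolation_days + 81.
Solve -16*isolation_days + 81 = -15: isolation_days = (-15 - 81) / -16 = 6.

isolation_days = 6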